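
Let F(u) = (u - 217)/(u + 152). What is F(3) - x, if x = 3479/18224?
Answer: -4439181/2824720 ≈ -1.5715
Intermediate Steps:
F(u) = (-217 + u)/(152 + u)
x = 3479/18224 (x = 3479*(1/18224) = 3479/18224 ≈ 0.19090)
F(3) - x = (-217 + 3)/(152 + 3) - 1*3479/18224 = -214/155 - 3479/18224 = -4439181/2824720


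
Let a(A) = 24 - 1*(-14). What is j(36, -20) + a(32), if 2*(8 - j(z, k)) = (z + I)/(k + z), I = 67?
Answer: 1369/32 ≈ 42.781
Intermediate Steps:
j(z, k) = 8 - (67 + z)/(2*(k + z)) (j(z, k) = 8 - (z + 67)/(2*(k + z)) = 8 - (67 + z)/(2*(k + z)))
a(A) = 38 (a(A) = 24 + 14 = 38)
j(36, -20) + a(32) = (-67 + 15*36 + 16*(-20))/(2*(-20 + 36)) + 38 = (½)*(-67 + 540 - 320)/16 + 38 = (½)*(1/16)*153 + 38 = 153/32 + 38 = 1369/32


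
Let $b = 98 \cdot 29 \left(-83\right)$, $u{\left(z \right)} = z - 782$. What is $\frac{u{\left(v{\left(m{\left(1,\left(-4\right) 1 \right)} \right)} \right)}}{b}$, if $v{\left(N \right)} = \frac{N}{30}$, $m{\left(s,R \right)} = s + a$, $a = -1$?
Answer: $\frac{391}{117943} \approx 0.0033152$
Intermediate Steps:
$m{\left(s,R \right)} = -1 + s$ ($m{\left(s,R \right)} = s - 1 = -1 + s$)
$v{\left(N \right)} = \frac{N}{30}$ ($v{\left(N \right)} = N \frac{1}{30} = \frac{N}{30}$)
$u{\left(z \right)} = -782 + z$
$b = -235886$ ($b = 2842 \left(-83\right) = -235886$)
$\frac{u{\left(v{\left(m{\left(1,\left(-4\right) 1 \right)} \right)} \right)}}{b} = \frac{-782 + \frac{-1 + 1}{30}}{-235886} = \left(-782 + \frac{1}{30} \cdot 0\right) \left(- \frac{1}{235886}\right) = \left(-782 + 0\right) \left(- \frac{1}{235886}\right) = \left(-782\right) \left(- \frac{1}{235886}\right) = \frac{391}{117943}$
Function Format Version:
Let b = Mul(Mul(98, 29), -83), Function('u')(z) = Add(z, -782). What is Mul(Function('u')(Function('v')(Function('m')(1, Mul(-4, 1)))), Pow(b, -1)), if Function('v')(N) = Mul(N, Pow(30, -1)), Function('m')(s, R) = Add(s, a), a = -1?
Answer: Rational(391, 117943) ≈ 0.0033152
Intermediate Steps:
Function('m')(s, R) = Add(-1, s) (Function('m')(s, R) = Add(s, -1) = Add(-1, s))
Function('v')(N) = Mul(Rational(1, 30), N) (Function('v')(N) = Mul(N, Rational(1, 30)) = Mul(Rational(1, 30), N))
Function('u')(z) = Add(-782, z)
b = -235886 (b = Mul(2842, -83) = -235886)
Mul(Function('u')(Function('v')(Function('m')(1, Mul(-4, 1)))), Pow(b, -1)) = Mul(Add(-782, Mul(Rational(1, 30), Add(-1, 1))), Pow(-235886, -1)) = Mul(Add(-782, Mul(Rational(1, 30), 0)), Rational(-1, 235886)) = Mul(Add(-782, 0), Rational(-1, 235886)) = Mul(-782, Rational(-1, 235886)) = Rational(391, 117943)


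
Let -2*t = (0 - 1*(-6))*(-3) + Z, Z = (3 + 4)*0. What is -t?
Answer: -9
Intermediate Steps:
Z = 0 (Z = 7*0 = 0)
t = 9 (t = -((0 - 1*(-6))*(-3) + 0)/2 = -((0 + 6)*(-3) + 0)/2 = -(6*(-3) + 0)/2 = -(-18 + 0)/2 = -½*(-18) = 9)
-t = -1*9 = -9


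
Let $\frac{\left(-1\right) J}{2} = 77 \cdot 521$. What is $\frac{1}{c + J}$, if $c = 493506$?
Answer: $\frac{1}{413272} \approx 2.4197 \cdot 10^{-6}$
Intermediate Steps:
$J = -80234$ ($J = - 2 \cdot 77 \cdot 521 = \left(-2\right) 40117 = -80234$)
$\frac{1}{c + J} = \frac{1}{493506 - 80234} = \frac{1}{413272}$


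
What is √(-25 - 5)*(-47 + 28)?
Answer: -19*I*√30 ≈ -104.07*I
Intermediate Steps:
√(-25 - 5)*(-47 + 28) = √(-30)*(-19) = (I*√30)*(-19) = -19*I*√30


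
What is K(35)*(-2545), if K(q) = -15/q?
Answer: 7635/7 ≈ 1090.7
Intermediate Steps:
K(35)*(-2545) = -15/35*(-2545) = -15*1/35*(-2545) = -3/7*(-2545) = 7635/7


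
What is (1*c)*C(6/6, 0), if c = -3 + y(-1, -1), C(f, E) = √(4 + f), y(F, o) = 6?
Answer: 3*√5 ≈ 6.7082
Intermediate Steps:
c = 3 (c = -3 + 6 = 3)
(1*c)*C(6/6, 0) = (1*3)*√(4 + 6/6) = 3*√(4 + 6*(⅙)) = 3*√(4 + 1) = 3*√5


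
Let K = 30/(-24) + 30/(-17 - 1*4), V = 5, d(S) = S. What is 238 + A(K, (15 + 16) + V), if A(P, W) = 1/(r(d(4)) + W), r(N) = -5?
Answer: 7379/31 ≈ 238.03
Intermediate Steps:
K = -75/28 (K = 30*(-1/24) + 30/(-17 - 4) = -5/4 + 30/(-21) = -5/4 + 30*(-1/21) = -5/4 - 10/7 = -75/28 ≈ -2.6786)
A(P, W) = 1/(-5 + W)
238 + A(K, (15 + 16) + V) = 238 + 1/(-5 + ((15 + 16) + 5)) = 238 + 1/(-5 + (31 + 5)) = 238 + 1/(-5 + 36) = 238 + 1/31 = 7379/31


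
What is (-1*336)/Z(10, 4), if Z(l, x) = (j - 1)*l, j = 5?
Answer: -42/5 ≈ -8.4000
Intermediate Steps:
Z(l, x) = 4*l (Z(l, x) = (5 - 1)*l = 4*l)
(-1*336)/Z(10, 4) = (-1*336)/((4*10)) = -336/40 = -336*1/40 = -42/5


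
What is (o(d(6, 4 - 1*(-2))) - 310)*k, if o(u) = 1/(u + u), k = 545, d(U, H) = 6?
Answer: -2026855/12 ≈ -1.6890e+5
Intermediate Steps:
o(u) = 1/(2*u)
(o(d(6, 4 - 1*(-2))) - 310)*k = ((½)/6 - 310)*545 = ((½)*(⅙) - 310)*545 = (1/12 - 310)*545 = -3719/12*545 = -2026855/12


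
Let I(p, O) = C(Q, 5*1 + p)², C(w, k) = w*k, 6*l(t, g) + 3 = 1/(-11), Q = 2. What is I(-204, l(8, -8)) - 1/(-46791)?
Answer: 7411881565/46791 ≈ 1.5840e+5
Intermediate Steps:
l(t, g) = -17/33 (l(t, g) = -½ + (⅙)/(-11) = -½ + (⅙)*(-1/11) = -½ - 1/66 = -17/33)
C(w, k) = k*w
I(p, O) = (10 + 2*p)² (I(p, O) = ((5*1 + p)*2)² = ((5 + p)*2)² = (10 + 2*p)²)
I(-204, l(8, -8)) - 1/(-46791) = 4*(5 - 204)² - 1/(-46791) = 4*(-199)² - 1*(-1/46791) = 4*39601 + 1/46791 = 158404 + 1/46791 = 7411881565/46791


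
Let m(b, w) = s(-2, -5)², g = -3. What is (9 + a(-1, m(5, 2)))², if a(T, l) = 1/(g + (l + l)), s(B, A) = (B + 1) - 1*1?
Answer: 2116/25 ≈ 84.640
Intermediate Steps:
s(B, A) = B (s(B, A) = (1 + B) - 1 = B)
m(b, w) = 4 (m(b, w) = (-2)² = 4)
a(T, l) = 1/(-3 + 2*l) (a(T, l) = 1/(-3 + (l + l)) = 1/(-3 + 2*l))
(9 + a(-1, m(5, 2)))² = (9 + 1/(-3 + 2*4))² = (9 + 1/(-3 + 8))² = (9 + 1/5)² = (9 + ⅕)² = (46/5)² = 2116/25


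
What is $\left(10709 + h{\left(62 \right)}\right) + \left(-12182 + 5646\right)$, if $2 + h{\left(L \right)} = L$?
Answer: $4233$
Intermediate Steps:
$h{\left(L \right)} = -2 + L$
$\left(10709 + h{\left(62 \right)}\right) + \left(-12182 + 5646\right) = \left(10709 + \left(-2 + 62\right)\right) + \left(-12182 + 5646\right) = \left(10709 + 60\right) - 6536 = 10769 - 6536 = 4233$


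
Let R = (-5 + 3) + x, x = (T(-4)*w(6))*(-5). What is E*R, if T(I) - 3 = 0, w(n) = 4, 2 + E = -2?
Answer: 248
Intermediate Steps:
E = -4 (E = -2 - 2 = -4)
T(I) = 3 (T(I) = 3 + 0 = 3)
x = -60 (x = (3*4)*(-5) = 12*(-5) = -60)
R = -62 (R = (-5 + 3) - 60 = -2 - 60 = -62)
E*R = -4*(-62) = 248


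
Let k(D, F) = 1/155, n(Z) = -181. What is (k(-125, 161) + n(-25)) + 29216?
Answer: 4500426/155 ≈ 29035.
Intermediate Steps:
k(D, F) = 1/155
(k(-125, 161) + n(-25)) + 29216 = (1/155 - 181) + 29216 = -28054/155 + 29216 = 4500426/155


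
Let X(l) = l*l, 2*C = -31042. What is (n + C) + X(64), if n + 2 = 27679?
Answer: 16252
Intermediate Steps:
C = -15521 (C = (½)*(-31042) = -15521)
n = 27677 (n = -2 + 27679 = 27677)
X(l) = l²
(n + C) + X(64) = (27677 - 15521) + 64² = 12156 + 4096 = 16252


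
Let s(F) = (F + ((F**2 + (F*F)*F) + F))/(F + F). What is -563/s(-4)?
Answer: -563/7 ≈ -80.429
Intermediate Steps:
s(F) = (F**2 + F**3 + 2*F)/(2*F) (s(F) = (F + ((F**2 + F**2*F) + F))/((2*F)) = (F + ((F**2 + F**3) + F))*(1/(2*F)) = (F + (F + F**2 + F**3))*(1/(2*F)) = (F**2 + F**3 + 2*F)*(1/(2*F)) = (F**2 + F**3 + 2*F)/(2*F))
-563/s(-4) = -563/(1 + (1/2)*(-4) + (1/2)*(-4)**2) = -563/(1 - 2 + (1/2)*16) = -563/(1 - 2 + 8) = -563/7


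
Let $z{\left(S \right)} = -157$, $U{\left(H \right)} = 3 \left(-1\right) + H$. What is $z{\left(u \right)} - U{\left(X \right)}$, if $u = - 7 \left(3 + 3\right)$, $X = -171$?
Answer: $17$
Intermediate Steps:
$u = -42$ ($u = \left(-7\right) 6 = -42$)
$U{\left(H \right)} = -3 + H$
$z{\left(u \right)} - U{\left(X \right)} = -157 - \left(-3 - 171\right) = -157 - -174 = -157 + 174 = 17$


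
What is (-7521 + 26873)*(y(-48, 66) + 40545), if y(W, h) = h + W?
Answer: 784975176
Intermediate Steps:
y(W, h) = W + h
(-7521 + 26873)*(y(-48, 66) + 40545) = (-7521 + 26873)*((-48 + 66) + 40545) = 19352*(18 + 40545) = 19352*40563 = 784975176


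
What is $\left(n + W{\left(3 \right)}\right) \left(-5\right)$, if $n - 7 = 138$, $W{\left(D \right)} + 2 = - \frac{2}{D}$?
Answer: $- \frac{2135}{3} \approx -711.67$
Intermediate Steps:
$W{\left(D \right)} = -2 - \frac{2}{D}$
$n = 145$ ($n = 7 + 138 = 145$)
$\left(n + W{\left(3 \right)}\right) \left(-5\right) = \left(145 - \left(2 + \frac{2}{3}\right)\right) \left(-5\right) = \left(145 - \frac{8}{3}\right) \left(-5\right) = \frac{427}{3} \left(-5\right) = - \frac{2135}{3}$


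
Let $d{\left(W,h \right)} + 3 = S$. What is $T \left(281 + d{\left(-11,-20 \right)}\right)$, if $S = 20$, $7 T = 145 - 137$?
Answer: $\frac{2384}{7} \approx 340.57$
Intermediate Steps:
$T = \frac{8}{7}$ ($T = \frac{145 - 137}{7} = \frac{1}{7} \cdot 8 = \frac{8}{7} \approx 1.1429$)
$d{\left(W,h \right)} = 17$ ($d{\left(W,h \right)} = -3 + 20 = 17$)
$T \left(281 + d{\left(-11,-20 \right)}\right) = \frac{8 \left(281 + 17\right)}{7} = \frac{8}{7} \cdot 298 = \frac{2384}{7}$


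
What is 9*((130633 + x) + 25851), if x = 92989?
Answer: 2245257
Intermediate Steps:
9*((130633 + x) + 25851) = 9*((130633 + 92989) + 25851) = 9*(223622 + 25851) = 9*249473 = 2245257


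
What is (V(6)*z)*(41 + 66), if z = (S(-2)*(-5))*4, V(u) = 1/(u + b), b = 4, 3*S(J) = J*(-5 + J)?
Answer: -2996/3 ≈ -998.67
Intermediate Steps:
S(J) = J*(-5 + J)/3 (S(J) = (J*(-5 + J))/3 = J*(-5 + J)/3)
V(u) = 1/(4 + u) (V(u) = 1/(u + 4) = 1/(4 + u))
z = -280/3 (z = (((1/3)*(-2)*(-5 - 2))*(-5))*4 = (((1/3)*(-2)*(-7))*(-5))*4 = ((14/3)*(-5))*4 = -70/3*4 = -280/3 ≈ -93.333)
(V(6)*z)*(41 + 66) = (-280/3/(4 + 6))*(41 + 66) = (-280/3/10)*107 = ((1/10)*(-280/3))*107 = -28/3*107 = -2996/3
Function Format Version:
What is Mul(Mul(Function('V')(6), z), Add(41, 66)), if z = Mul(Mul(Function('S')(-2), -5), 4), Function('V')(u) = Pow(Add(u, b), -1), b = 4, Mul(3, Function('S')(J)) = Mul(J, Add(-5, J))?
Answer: Rational(-2996, 3) ≈ -998.67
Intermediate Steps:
Function('S')(J) = Mul(Rational(1, 3), J, Add(-5, J)) (Function('S')(J) = Mul(Rational(1, 3), Mul(J, Add(-5, J))) = Mul(Rational(1, 3), J, Add(-5, J)))
Function('V')(u) = Pow(Add(4, u), -1) (Function('V')(u) = Pow(Add(u, 4), -1) = Pow(Add(4, u), -1))
z = Rational(-280, 3) (z = Mul(Mul(Mul(Rational(1, 3), -2, Add(-5, -2)), -5), 4) = Mul(Mul(Mul(Rational(1, 3), -2, -7), -5), 4) = Mul(Mul(Rational(14, 3), -5), 4) = Mul(Rational(-70, 3), 4) = Rational(-280, 3) ≈ -93.333)
Mul(Mul(Function('V')(6), z), Add(41, 66)) = Mul(Mul(Pow(Add(4, 6), -1), Rational(-280, 3)), Add(41, 66)) = Mul(Mul(Pow(10, -1), Rational(-280, 3)), 107) = Mul(Mul(Rational(1, 10), Rational(-280, 3)), 107) = Mul(Rational(-28, 3), 107) = Rational(-2996, 3)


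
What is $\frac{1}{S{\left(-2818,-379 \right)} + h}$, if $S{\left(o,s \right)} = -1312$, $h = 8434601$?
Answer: $\frac{1}{8433289} \approx 1.1858 \cdot 10^{-7}$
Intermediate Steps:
$\frac{1}{S{\left(-2818,-379 \right)} + h} = \frac{1}{-1312 + 8434601} = \frac{1}{8433289}$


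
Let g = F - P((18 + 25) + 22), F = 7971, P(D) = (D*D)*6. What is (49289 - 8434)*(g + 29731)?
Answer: 504640960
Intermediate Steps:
P(D) = 6*D² (P(D) = D²*6 = 6*D²)
g = -17379 (g = 7971 - 6*((18 + 25) + 22)² = 7971 - 6*(43 + 22)² = 7971 - 6*65² = 7971 - 6*4225 = 7971 - 1*25350 = 7971 - 25350 = -17379)
(49289 - 8434)*(g + 29731) = (49289 - 8434)*(-17379 + 29731) = 40855*12352 = 504640960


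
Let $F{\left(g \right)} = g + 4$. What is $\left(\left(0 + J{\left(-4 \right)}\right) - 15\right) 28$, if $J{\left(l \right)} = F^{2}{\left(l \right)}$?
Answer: $-420$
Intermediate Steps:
$F{\left(g \right)} = 4 + g$
$J{\left(l \right)} = \left(4 + l\right)^{2}$
$\left(\left(0 + J{\left(-4 \right)}\right) - 15\right) 28 = \left(\left(0 + \left(4 - 4\right)^{2}\right) - 15\right) 28 = \left(\left(0 + 0^{2}\right) - 15\right) 28 = \left(\left(0 + 0\right) - 15\right) 28 = \left(0 - 15\right) 28 = \left(-15\right) 28 = -420$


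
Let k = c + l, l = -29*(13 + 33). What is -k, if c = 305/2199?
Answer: 2933161/2199 ≈ 1333.9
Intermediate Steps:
c = 305/2199 (c = 305*(1/2199) = 305/2199 ≈ 0.13870)
l = -1334 (l = -29*46 = -1334)
k = -2933161/2199 (k = 305/2199 - 1334 = -2933161/2199 ≈ -1333.9)
-k = -1*(-2933161/2199) = 2933161/2199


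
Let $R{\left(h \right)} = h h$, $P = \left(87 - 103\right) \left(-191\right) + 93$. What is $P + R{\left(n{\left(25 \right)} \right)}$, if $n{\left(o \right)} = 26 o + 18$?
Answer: $449373$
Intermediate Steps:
$n{\left(o \right)} = 18 + 26 o$
$P = 3149$ ($P = \left(-16\right) \left(-191\right) + 93 = 3056 + 93 = 3149$)
$R{\left(h \right)} = h^{2}$
$P + R{\left(n{\left(25 \right)} \right)} = 3149 + \left(18 + 26 \cdot 25\right)^{2} = 3149 + \left(18 + 650\right)^{2} = 3149 + 668^{2} = 3149 + 446224 = 449373$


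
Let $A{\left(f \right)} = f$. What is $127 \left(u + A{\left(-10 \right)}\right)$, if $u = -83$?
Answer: $-11811$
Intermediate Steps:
$127 \left(u + A{\left(-10 \right)}\right) = 127 \left(-83 - 10\right) = 127 \left(-93\right) = -11811$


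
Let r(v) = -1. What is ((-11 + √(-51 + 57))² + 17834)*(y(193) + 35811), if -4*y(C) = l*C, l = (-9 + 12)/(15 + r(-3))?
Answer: 36008877357/56 - 22053207*√6/28 ≈ 6.4109e+8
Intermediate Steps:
l = 3/14 (l = (-9 + 12)/(15 - 1) = 3/14 ≈ 0.21429)
y(C) = -3*C/56
((-11 + √(-51 + 57))² + 17834)*(y(193) + 35811) = ((-11 + √(-51 + 57))² + 17834)*(-3/56*193 + 35811) = ((-11 + √6)² + 17834)*(-579/56 + 35811) = (17834 + (-11 + √6)²)*(2004837/56) = 17877131529/28 + 2004837*(-11 + √6)²/56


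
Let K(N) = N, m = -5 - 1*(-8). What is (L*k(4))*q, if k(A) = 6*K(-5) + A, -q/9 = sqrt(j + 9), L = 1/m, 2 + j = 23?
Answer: 78*sqrt(30) ≈ 427.22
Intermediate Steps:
j = 21 (j = -2 + 23 = 21)
m = 3 (m = -5 + 8 = 3)
L = 1/3 ≈ 0.33333
q = -9*sqrt(30) (q = -9*sqrt(21 + 9) = -9*sqrt(30) ≈ -49.295)
k(A) = -30 + A (k(A) = 6*(-5) + A = -30 + A)
(L*k(4))*q = ((-30 + 4)/3)*(-9*sqrt(30)) = ((1/3)*(-26))*(-9*sqrt(30)) = -(-78)*sqrt(30) = 78*sqrt(30)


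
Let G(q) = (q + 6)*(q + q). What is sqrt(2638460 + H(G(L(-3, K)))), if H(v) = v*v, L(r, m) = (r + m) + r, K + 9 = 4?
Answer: 8*sqrt(41415) ≈ 1628.1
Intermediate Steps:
K = -5 (K = -9 + 4 = -5)
L(r, m) = m + 2*r (L(r, m) = (m + r) + r = m + 2*r)
G(q) = 2*q*(6 + q) (G(q) = (6 + q)*(2*q) = 2*q*(6 + q))
H(v) = v**2
sqrt(2638460 + H(G(L(-3, K)))) = sqrt(2638460 + (2*(-5 + 2*(-3))*(6 + (-5 + 2*(-3))))**2) = sqrt(2638460 + (2*(-5 - 6)*(6 + (-5 - 6)))**2) = sqrt(2638460 + (2*(-11)*(6 - 11))**2) = sqrt(2638460 + (2*(-11)*(-5))**2) = sqrt(2638460 + 110**2) = sqrt(2638460 + 12100) = sqrt(2650560) = 8*sqrt(41415)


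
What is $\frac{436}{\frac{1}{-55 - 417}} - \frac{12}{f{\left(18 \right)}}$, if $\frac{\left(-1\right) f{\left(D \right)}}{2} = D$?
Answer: $- \frac{617375}{3} \approx -2.0579 \cdot 10^{5}$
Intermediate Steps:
$f{\left(D \right)} = - 2 D$
$\frac{436}{\frac{1}{-55 - 417}} - \frac{12}{f{\left(18 \right)}} = \frac{436}{\frac{1}{-55 - 417}} - \frac{12}{\left(-2\right) 18} = \frac{436}{\frac{1}{-472}} - \frac{12}{-36} = \frac{436}{- \frac{1}{472}} - - \frac{1}{3} = 436 \left(-472\right) + \frac{1}{3} = -205792 + \frac{1}{3} = - \frac{617375}{3}$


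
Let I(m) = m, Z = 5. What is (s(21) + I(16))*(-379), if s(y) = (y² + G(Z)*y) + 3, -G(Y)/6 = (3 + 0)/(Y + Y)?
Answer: -800069/5 ≈ -1.6001e+5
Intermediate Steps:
G(Y) = -9/Y (G(Y) = -6*(3 + 0)/(Y + Y) = -18/(2*Y) = -18*1/(2*Y) = -9/Y)
s(y) = 3 + y² - 9*y/5 (s(y) = (y² + (-9/5)*y) + 3 = (y² + (-9*⅕)*y) + 3 = (y² - 9*y/5) + 3 = 3 + y² - 9*y/5)
(s(21) + I(16))*(-379) = ((3 + 21² - 9/5*21) + 16)*(-379) = ((3 + 441 - 189/5) + 16)*(-379) = (2031/5 + 16)*(-379) = (2111/5)*(-379) = -800069/5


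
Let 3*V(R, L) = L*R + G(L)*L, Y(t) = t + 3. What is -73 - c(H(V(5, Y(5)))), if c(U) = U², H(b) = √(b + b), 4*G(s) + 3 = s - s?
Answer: -287/3 ≈ -95.667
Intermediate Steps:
G(s) = -¾ (G(s) = -¾ + (s - s)/4 = -¾ + (¼)*0 = -¾ + 0 = -¾)
Y(t) = 3 + t
V(R, L) = -L/4 + L*R/3 (V(R, L) = (L*R - 3*L/4)/3 = (-3*L/4 + L*R)/3 = -L/4 + L*R/3)
H(b) = √2*√b (H(b) = √(2*b) = √2*√b)
-73 - c(H(V(5, Y(5)))) = -73 - (√2*√((3 + 5)*(-3 + 4*5)/12))² = -73 - (√2*√((1/12)*8*(-3 + 20)))² = -73 - (√2*√((1/12)*8*17))² = -73 - (√2*√(34/3))² = -73 - (√2*(√102/3))² = -73 - (2*√51/3)² = -73 - 1*68/3 = -73 - 68/3 = -287/3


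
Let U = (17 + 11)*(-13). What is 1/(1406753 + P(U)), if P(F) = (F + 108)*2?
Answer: 1/1406241 ≈ 7.1112e-7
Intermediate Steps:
U = -364 (U = 28*(-13) = -364)
P(F) = 216 + 2*F (P(F) = (108 + F)*2 = 216 + 2*F)
1/(1406753 + P(U)) = 1/(1406753 + (216 + 2*(-364))) = 1/(1406753 + (216 - 728)) = 1/(1406753 - 512) = 1/1406241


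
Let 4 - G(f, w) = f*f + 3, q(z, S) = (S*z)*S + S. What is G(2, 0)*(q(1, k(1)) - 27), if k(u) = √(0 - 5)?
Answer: 96 - 3*I*√5 ≈ 96.0 - 6.7082*I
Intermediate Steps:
k(u) = I*√5 (k(u) = √(-5) = I*√5)
q(z, S) = S + z*S² (q(z, S) = z*S² + S = S + z*S²)
G(f, w) = 1 - f² (G(f, w) = 4 - (f*f + 3) = 4 - (f² + 3) = 4 - (3 + f²) = 4 + (-3 - f²) = 1 - f²)
G(2, 0)*(q(1, k(1)) - 27) = (1 - 1*2²)*((I*√5)*(1 + (I*√5)*1) - 27) = (1 - 1*4)*((I*√5)*(1 + I*√5) - 27) = (1 - 4)*(I*√5*(1 + I*√5) - 27) = -3*(-27 + I*√5*(1 + I*√5)) = 81 - 3*I*√5*(1 + I*√5)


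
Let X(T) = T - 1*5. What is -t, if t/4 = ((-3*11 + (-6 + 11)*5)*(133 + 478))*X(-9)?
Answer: -273728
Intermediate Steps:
X(T) = -5 + T (X(T) = T - 5 = -5 + T)
t = 273728 (t = 4*(((-3*11 + (-6 + 11)*5)*(133 + 478))*(-5 - 9)) = 4*(((-33 + 5*5)*611)*(-14)) = 4*(((-33 + 25)*611)*(-14)) = 4*(-8*611*(-14)) = 4*(-4888*(-14)) = 4*68432 = 273728)
-t = -1*273728 = -273728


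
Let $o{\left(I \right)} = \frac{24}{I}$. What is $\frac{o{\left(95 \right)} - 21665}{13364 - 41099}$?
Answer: $\frac{2058151}{2634825} \approx 0.78113$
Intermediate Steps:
$\frac{o{\left(95 \right)} - 21665}{13364 - 41099} = \frac{\frac{24}{95} - 21665}{13364 - 41099} = \frac{24 \cdot \frac{1}{95} - 21665}{-27735} = \left(\frac{24}{95} - 21665\right) \left(- \frac{1}{27735}\right) = \left(- \frac{2058151}{95}\right) \left(- \frac{1}{27735}\right) = \frac{2058151}{2634825}$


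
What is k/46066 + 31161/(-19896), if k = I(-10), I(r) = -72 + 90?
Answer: -239184083/152754856 ≈ -1.5658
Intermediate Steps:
I(r) = 18
k = 18
k/46066 + 31161/(-19896) = 18/46066 + 31161/(-19896) = 18*(1/46066) + 31161*(-1/19896) = 9/23033 - 10387/6632 = -239184083/152754856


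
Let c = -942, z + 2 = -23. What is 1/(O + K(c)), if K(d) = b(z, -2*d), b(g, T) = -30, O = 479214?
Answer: 1/479184 ≈ 2.0869e-6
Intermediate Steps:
z = -25 (z = -2 - 23 = -25)
K(d) = -30
1/(O + K(c)) = 1/(479214 - 30) = 1/479184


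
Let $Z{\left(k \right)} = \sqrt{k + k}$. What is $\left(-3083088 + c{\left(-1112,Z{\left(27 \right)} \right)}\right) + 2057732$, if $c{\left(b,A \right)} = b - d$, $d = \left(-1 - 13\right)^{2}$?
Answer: $-1026664$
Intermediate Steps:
$d = 196$ ($d = \left(-14\right)^{2} = 196$)
$Z{\left(k \right)} = \sqrt{2} \sqrt{k}$ ($Z{\left(k \right)} = \sqrt{2 k} = \sqrt{2} \sqrt{k}$)
$c{\left(b,A \right)} = -196 + b$ ($c{\left(b,A \right)} = b - 196 = -196 + b$)
$\left(-3083088 + c{\left(-1112,Z{\left(27 \right)} \right)}\right) + 2057732 = \left(-3083088 - 1308\right) + 2057732 = -3084396 + 2057732 = -1026664$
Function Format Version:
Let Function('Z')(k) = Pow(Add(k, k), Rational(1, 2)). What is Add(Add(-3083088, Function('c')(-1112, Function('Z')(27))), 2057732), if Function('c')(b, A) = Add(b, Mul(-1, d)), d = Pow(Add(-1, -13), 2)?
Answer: -1026664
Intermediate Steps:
d = 196 (d = Pow(-14, 2) = 196)
Function('Z')(k) = Mul(Pow(2, Rational(1, 2)), Pow(k, Rational(1, 2))) (Function('Z')(k) = Pow(Mul(2, k), Rational(1, 2)) = Mul(Pow(2, Rational(1, 2)), Pow(k, Rational(1, 2))))
Function('c')(b, A) = Add(-196, b) (Function('c')(b, A) = Add(b, Mul(-1, 196)) = Add(b, -196) = Add(-196, b))
Add(Add(-3083088, Function('c')(-1112, Function('Z')(27))), 2057732) = Add(Add(-3083088, Add(-196, -1112)), 2057732) = Add(Add(-3083088, -1308), 2057732) = Add(-3084396, 2057732) = -1026664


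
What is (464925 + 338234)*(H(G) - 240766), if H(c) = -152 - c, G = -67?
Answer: -193441648309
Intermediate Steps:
(464925 + 338234)*(H(G) - 240766) = (464925 + 338234)*((-152 - 1*(-67)) - 240766) = 803159*((-152 + 67) - 240766) = 803159*(-85 - 240766) = 803159*(-240851) = -193441648309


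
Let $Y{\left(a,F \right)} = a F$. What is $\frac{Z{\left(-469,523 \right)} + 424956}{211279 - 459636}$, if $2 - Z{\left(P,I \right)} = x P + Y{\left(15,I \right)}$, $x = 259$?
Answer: $- \frac{538584}{248357} \approx -2.1686$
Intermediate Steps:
$Y{\left(a,F \right)} = F a$
$Z{\left(P,I \right)} = 2 - 259 P - 15 I$ ($Z{\left(P,I \right)} = 2 - \left(259 P + I 15\right) = 2 - \left(259 P + 15 I\right) = 2 - \left(15 I + 259 P\right) = 2 - 259 P - 15 I$)
$\frac{Z{\left(-469,523 \right)} + 424956}{211279 - 459636} = \frac{\left(2 - -121471 - 7845\right) + 424956}{211279 - 459636} = \frac{\left(2 + 121471 - 7845\right) + 424956}{-248357} = \left(113628 + 424956\right) \left(- \frac{1}{248357}\right) = 538584 \left(- \frac{1}{248357}\right) = - \frac{538584}{248357}$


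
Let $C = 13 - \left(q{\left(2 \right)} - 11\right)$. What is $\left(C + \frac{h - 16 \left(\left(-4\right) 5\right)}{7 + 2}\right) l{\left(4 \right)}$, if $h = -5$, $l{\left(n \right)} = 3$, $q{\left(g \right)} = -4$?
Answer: $189$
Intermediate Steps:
$C = 28$ ($C = 13 - \left(-4 - 11\right) = 13 - -15 = 13 + 15 = 28$)
$\left(C + \frac{h - 16 \left(\left(-4\right) 5\right)}{7 + 2}\right) l{\left(4 \right)} = \left(28 + \frac{-5 - 16 \left(\left(-4\right) 5\right)}{7 + 2}\right) 3 = \left(28 + \frac{-5 - -320}{9}\right) 3 = \left(28 + \left(-5 + 320\right) \frac{1}{9}\right) 3 = \left(28 + 315 \cdot \frac{1}{9}\right) 3 = \left(28 + 35\right) 3 = 63 \cdot 3 = 189$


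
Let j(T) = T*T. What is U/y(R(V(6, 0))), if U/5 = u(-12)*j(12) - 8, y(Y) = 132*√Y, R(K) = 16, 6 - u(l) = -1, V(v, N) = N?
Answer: 625/66 ≈ 9.4697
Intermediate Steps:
u(l) = 7 (u(l) = 6 - 1*(-1) = 6 + 1 = 7)
j(T) = T²
U = 5000 (U = 5*(7*12² - 8) = 5*(7*144 - 8) = 5*(1008 - 8) = 5*1000 = 5000)
U/y(R(V(6, 0))) = 5000/((132*√16)) = 5000/((132*4)) = 5000/528 = 5000*(1/528) = 625/66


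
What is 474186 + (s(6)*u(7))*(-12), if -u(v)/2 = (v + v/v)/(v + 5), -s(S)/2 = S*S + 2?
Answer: 472970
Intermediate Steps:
s(S) = -4 - 2*S**2 (s(S) = -2*(S*S + 2) = -2*(S**2 + 2) = -2*(2 + S**2) = -4 - 2*S**2)
u(v) = -2*(1 + v)/(5 + v) (u(v) = -2*(v + v/v)/(v + 5) = -2*(v + 1)/(5 + v) = -2*(1 + v)/(5 + v))
474186 + (s(6)*u(7))*(-12) = 474186 + ((-4 - 2*6**2)*(2*(-1 - 1*7)/(5 + 7)))*(-12) = 474186 + ((-4 - 2*36)*(2*(-1 - 7)/12))*(-12) = 474186 + ((-4 - 72)*(2*(1/12)*(-8)))*(-12) = 474186 - 76*(-4/3)*(-12) = 474186 + (304/3)*(-12) = 474186 - 1216 = 472970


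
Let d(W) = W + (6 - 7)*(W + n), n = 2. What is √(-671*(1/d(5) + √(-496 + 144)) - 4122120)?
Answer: √(-16487138 - 10736*I*√22)/2 ≈ 3.1004 - 2030.2*I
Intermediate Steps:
d(W) = -2 (d(W) = W + (6 - 7)*(W + 2) = W - (2 + W) = W + (-2 - W) = -2)
√(-671*(1/d(5) + √(-496 + 144)) - 4122120) = √(-671*(1/(-2) + √(-496 + 144)) - 4122120) = √(-671*(-½ + √(-352)) - 4122120) = √(-671*(-½ + 4*I*√22) - 4122120) = √((671/2 - 2684*I*√22) - 4122120) = √(-8243569/2 - 2684*I*√22)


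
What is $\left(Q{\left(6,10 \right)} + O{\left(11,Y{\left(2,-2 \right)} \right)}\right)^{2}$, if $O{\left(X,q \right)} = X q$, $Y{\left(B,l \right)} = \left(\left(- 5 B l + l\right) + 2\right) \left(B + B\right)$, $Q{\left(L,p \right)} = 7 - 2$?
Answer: $783225$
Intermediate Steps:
$Q{\left(L,p \right)} = 5$
$Y{\left(B,l \right)} = 2 B \left(2 + l - 5 B l\right)$ ($Y{\left(B,l \right)} = \left(\left(- 5 B l + l\right) + 2\right) 2 B = \left(\left(l - 5 B l\right) + 2\right) 2 B = \left(2 + l - 5 B l\right) 2 B = 2 B \left(2 + l - 5 B l\right)$)
$\left(Q{\left(6,10 \right)} + O{\left(11,Y{\left(2,-2 \right)} \right)}\right)^{2} = \left(5 + 11 \cdot 2 \cdot 2 \left(2 - 2 - 10 \left(-2\right)\right)\right)^{2} = \left(5 + 11 \cdot 2 \cdot 2 \left(2 - 2 + 20\right)\right)^{2} = \left(5 + 11 \cdot 2 \cdot 2 \cdot 20\right)^{2} = \left(5 + 11 \cdot 80\right)^{2} = \left(5 + 880\right)^{2} = 885^{2} = 783225$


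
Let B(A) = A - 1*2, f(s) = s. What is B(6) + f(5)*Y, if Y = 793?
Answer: 3969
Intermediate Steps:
B(A) = -2 + A (B(A) = A - 2 = -2 + A)
B(6) + f(5)*Y = (-2 + 6) + 5*793 = 4 + 3965 = 3969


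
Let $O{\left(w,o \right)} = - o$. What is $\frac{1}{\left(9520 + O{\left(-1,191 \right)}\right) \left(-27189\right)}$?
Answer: $- \frac{1}{253646181} \approx -3.9425 \cdot 10^{-9}$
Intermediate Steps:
$\frac{1}{\left(9520 + O{\left(-1,191 \right)}\right) \left(-27189\right)} = \frac{1}{\left(9520 - 191\right) \left(-27189\right)} = \frac{1}{9520 - 191} \left(- \frac{1}{27189}\right) = \frac{1}{9329} \left(- \frac{1}{27189}\right) = - \frac{1}{253646181}$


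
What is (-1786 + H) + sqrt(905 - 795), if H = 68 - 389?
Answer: -2107 + sqrt(110) ≈ -2096.5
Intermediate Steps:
H = -321
(-1786 + H) + sqrt(905 - 795) = (-1786 - 321) + sqrt(905 - 795) = -2107 + sqrt(110)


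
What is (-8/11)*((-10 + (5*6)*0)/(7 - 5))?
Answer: 40/11 ≈ 3.6364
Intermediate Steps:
(-8/11)*((-10 + (5*6)*0)/(7 - 5)) = (-8*1/11)*((-10 + 30*0)/2) = -8*(-10 + 0)/(11*2) = -(-80)/(11*2) = -8/11*(-5) = 40/11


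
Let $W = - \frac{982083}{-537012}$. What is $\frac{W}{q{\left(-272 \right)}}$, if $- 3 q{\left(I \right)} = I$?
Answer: $\frac{327361}{16229696} \approx 0.02017$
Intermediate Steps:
$q{\left(I \right)} = - \frac{I}{3}$
$W = \frac{327361}{179004}$ ($W = \left(-982083\right) \left(- \frac{1}{537012}\right) = \frac{327361}{179004} \approx 1.8288$)
$\frac{W}{q{\left(-272 \right)}} = \frac{327361}{179004 \left(\left(- \frac{1}{3}\right) \left(-272\right)\right)} = \frac{327361}{179004 \cdot \frac{272}{3}} = \frac{327361}{179004} \cdot \frac{3}{272} = \frac{327361}{16229696}$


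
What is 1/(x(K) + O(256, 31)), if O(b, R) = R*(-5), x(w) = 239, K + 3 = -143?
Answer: 1/84 ≈ 0.011905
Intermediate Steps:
K = -146 (K = -3 - 143 = -146)
O(b, R) = -5*R
1/(x(K) + O(256, 31)) = 1/(239 - 5*31) = 1/(239 - 155) = 1/84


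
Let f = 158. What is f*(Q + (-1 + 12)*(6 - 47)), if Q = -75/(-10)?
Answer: -70073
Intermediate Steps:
Q = 15/2 (Q = -75*(-⅒) = 15/2 ≈ 7.5000)
f*(Q + (-1 + 12)*(6 - 47)) = 158*(15/2 + (-1 + 12)*(6 - 47)) = 158*(15/2 + 11*(-41)) = 158*(15/2 - 451) = 158*(-887/2) = -70073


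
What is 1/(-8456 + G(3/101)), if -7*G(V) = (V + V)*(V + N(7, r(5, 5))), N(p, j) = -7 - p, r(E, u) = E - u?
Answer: -71407/603809126 ≈ -0.00011826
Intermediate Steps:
G(V) = -2*V*(-14 + V)/7 (G(V) = -(V + V)*(V + (-7 - 1*7))/7 = -2*V*(V + (-7 - 7))/7 = -2*V*(V - 14)/7 = -2*V*(-14 + V)/7)
1/(-8456 + G(3/101)) = 1/(-8456 + 2*(3/101)*(14 - 3/101)/7) = 1/(-8456 + 2*(3*(1/101))*(14 - 3/101)/7) = 1/(-8456 + (2/7)*(3/101)*(14 - 1*3/101)) = 1/(-8456 + (2/7)*(3/101)*(14 - 3/101)) = 1/(-8456 + (2/7)*(3/101)*(1411/101)) = 1/(-8456 + 8466/71407) = 1/(-603809126/71407) = -71407/603809126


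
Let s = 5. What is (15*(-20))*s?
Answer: -1500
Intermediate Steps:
(15*(-20))*s = (15*(-20))*5 = -300*5 = -1500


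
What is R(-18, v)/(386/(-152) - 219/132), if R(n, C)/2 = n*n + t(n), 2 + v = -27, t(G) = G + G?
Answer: -26752/195 ≈ -137.19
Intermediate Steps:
t(G) = 2*G
v = -29 (v = -2 - 27 = -29)
R(n, C) = 2*n**2 + 4*n (R(n, C) = 2*(n*n + 2*n) = 2*(n**2 + 2*n) = 2*n**2 + 4*n)
R(-18, v)/(386/(-152) - 219/132) = (2*(-18)*(2 - 18))/(386/(-152) - 219/132) = (2*(-18)*(-16))/(386*(-1/152) - 219*1/132) = 576/(-193/76 - 73/44) = 576/(-1755/418) = 576*(-418/1755) = -26752/195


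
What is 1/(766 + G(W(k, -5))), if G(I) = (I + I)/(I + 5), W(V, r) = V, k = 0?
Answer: 1/766 ≈ 0.0013055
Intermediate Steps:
G(I) = 2*I/(5 + I) (G(I) = (2*I)/(5 + I) = 2*I/(5 + I))
1/(766 + G(W(k, -5))) = 1/(766 + 2*0/(5 + 0)) = 1/(766 + 2*0/5) = 1/(766 + 2*0*(⅕)) = 1/(766 + 0) = 1/766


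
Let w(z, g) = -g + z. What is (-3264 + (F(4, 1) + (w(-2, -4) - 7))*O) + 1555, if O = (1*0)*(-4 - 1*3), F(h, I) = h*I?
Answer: -1709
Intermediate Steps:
F(h, I) = I*h
w(z, g) = z - g
O = 0 (O = 0*(-4 - 3) = 0*(-7) = 0)
(-3264 + (F(4, 1) + (w(-2, -4) - 7))*O) + 1555 = (-3264 + (1*4 + ((-2 - 1*(-4)) - 7))*0) + 1555 = (-3264 + (4 + ((-2 + 4) - 7))*0) + 1555 = (-3264 + (4 + (2 - 7))*0) + 1555 = (-3264 + (4 - 5)*0) + 1555 = (-3264 - 1*0) + 1555 = (-3264 + 0) + 1555 = -3264 + 1555 = -1709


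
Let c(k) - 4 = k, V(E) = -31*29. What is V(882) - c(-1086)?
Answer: 183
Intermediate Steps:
V(E) = -899
c(k) = 4 + k
V(882) - c(-1086) = -899 - (4 - 1086) = -899 - 1*(-1082) = -899 + 1082 = 183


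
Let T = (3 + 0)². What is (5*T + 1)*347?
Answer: 15962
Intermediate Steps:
T = 9 (T = 3² = 9)
(5*T + 1)*347 = (5*9 + 1)*347 = (45 + 1)*347 = 46*347 = 15962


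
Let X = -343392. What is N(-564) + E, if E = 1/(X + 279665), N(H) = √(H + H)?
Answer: -1/63727 + 2*I*√282 ≈ -1.5692e-5 + 33.586*I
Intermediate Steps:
N(H) = √2*√H (N(H) = √(2*H) = √2*√H)
E = -1/63727 (E = 1/(-343392 + 279665) = 1/(-63727) = -1/63727 ≈ -1.5692e-5)
N(-564) + E = √2*√(-564) - 1/63727 = √2*(2*I*√141) - 1/63727 = 2*I*√282 - 1/63727 = -1/63727 + 2*I*√282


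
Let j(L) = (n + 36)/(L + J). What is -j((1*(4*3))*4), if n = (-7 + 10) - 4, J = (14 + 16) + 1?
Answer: -35/79 ≈ -0.44304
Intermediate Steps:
J = 31 (J = 30 + 1 = 31)
n = -1 (n = 3 - 4 = -1)
j(L) = 35/(31 + L) (j(L) = (-1 + 36)/(L + 31) = 35/(31 + L))
-j((1*(4*3))*4) = -35/(31 + (1*(4*3))*4) = -35/(31 + (1*12)*4) = -35/(31 + 12*4) = -35/(31 + 48) = -35/79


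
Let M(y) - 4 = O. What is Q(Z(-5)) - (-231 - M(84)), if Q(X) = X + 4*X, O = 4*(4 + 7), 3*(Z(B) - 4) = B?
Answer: 872/3 ≈ 290.67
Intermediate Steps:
Z(B) = 4 + B/3
O = 44 (O = 4*11 = 44)
M(y) = 48 (M(y) = 4 + 44 = 48)
Q(X) = 5*X
Q(Z(-5)) - (-231 - M(84)) = 5*(4 + (⅓)*(-5)) - (-231 - 1*48) = 5*(4 - 5/3) - (-231 - 48) = 5*(7/3) - 1*(-279) = 35/3 + 279 = 872/3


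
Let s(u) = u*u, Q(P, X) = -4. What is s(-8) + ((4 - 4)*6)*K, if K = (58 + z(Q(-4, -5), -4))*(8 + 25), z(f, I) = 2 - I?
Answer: 64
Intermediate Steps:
s(u) = u**2
K = 2112 (K = (58 + (2 - 1*(-4)))*(8 + 25) = (58 + (2 + 4))*33 = (58 + 6)*33 = 64*33 = 2112)
s(-8) + ((4 - 4)*6)*K = (-8)**2 + ((4 - 4)*6)*2112 = 64 + (0*6)*2112 = 64 + 0*2112 = 64 + 0 = 64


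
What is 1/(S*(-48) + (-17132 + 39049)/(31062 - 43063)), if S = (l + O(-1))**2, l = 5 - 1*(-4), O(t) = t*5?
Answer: -12001/9238685 ≈ -0.0012990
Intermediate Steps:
O(t) = 5*t
l = 9 (l = 5 + 4 = 9)
S = 16 (S = (9 + 5*(-1))**2 = (9 - 5)**2 = 4**2 = 16)
1/(S*(-48) + (-17132 + 39049)/(31062 - 43063)) = 1/(16*(-48) + (-17132 + 39049)/(31062 - 43063)) = 1/(-768 + 21917/(-12001)) = 1/(-768 + 21917*(-1/12001)) = 1/(-768 - 21917/12001) = 1/(-9238685/12001) = -12001/9238685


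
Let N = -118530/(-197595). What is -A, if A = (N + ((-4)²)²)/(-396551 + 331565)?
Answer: 563365/142676763 ≈ 0.0039485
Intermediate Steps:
N = 2634/4391 (N = -118530*(-1/197595) = 2634/4391 ≈ 0.59986)
A = -563365/142676763 (A = (2634/4391 + ((-4)²)²)/(-396551 + 331565) = (2634/4391 + 16²)/(-64986) = (2634/4391 + 256)*(-1/64986) = (1126730/4391)*(-1/64986) = -563365/142676763 ≈ -0.0039485)
-A = -1*(-563365/142676763) = 563365/142676763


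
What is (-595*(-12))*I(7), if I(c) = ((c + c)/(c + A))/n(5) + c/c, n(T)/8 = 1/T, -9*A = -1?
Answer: 1019235/64 ≈ 15926.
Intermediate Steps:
A = ⅑ (A = -⅑*(-1) = ⅑ ≈ 0.11111)
n(T) = 8/T (n(T) = 8*(1/T) = 8/T)
I(c) = 1 + 5*c/(4*(⅑ + c)) (I(c) = ((c + c)/(c + ⅑))/((8/5)) + c/c = ((2*c)/(⅑ + c))/((8*(⅕))) + 1 = (2*c/(⅑ + c))/(8/5) + 1 = (2*c/(⅑ + c))*(5/8) + 1 = 5*c/(4*(⅑ + c)) + 1 = 1 + 5*c/(4*(⅑ + c)))
(-595*(-12))*I(7) = (-595*(-12))*((4 + 81*7)/(4*(1 + 9*7))) = 7140*((4 + 567)/(4*(1 + 63))) = 7140*((¼)*571/64) = 7140*((¼)*(1/64)*571) = 7140*(571/256) = 1019235/64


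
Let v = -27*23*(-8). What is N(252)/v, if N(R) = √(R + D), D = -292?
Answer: I*√10/2484 ≈ 0.0012731*I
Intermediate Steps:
v = 4968 (v = -621*(-8) = 4968)
N(R) = √(-292 + R) (N(R) = √(R - 292) = √(-292 + R))
N(252)/v = √(-292 + 252)/4968 = √(-40)*(1/4968) = (2*I*√10)*(1/4968) = I*√10/2484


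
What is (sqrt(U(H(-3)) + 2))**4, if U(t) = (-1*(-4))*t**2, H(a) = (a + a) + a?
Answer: 106276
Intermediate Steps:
H(a) = 3*a (H(a) = 2*a + a = 3*a)
U(t) = 4*t**2
(sqrt(U(H(-3)) + 2))**4 = (sqrt(4*(3*(-3))**2 + 2))**4 = (sqrt(4*(-9)**2 + 2))**4 = (sqrt(4*81 + 2))**4 = (sqrt(324 + 2))**4 = (sqrt(326))**4 = 106276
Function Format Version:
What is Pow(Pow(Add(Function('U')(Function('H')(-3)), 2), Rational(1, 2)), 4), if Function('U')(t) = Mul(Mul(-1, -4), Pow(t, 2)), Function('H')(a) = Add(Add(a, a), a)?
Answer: 106276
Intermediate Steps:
Function('H')(a) = Mul(3, a) (Function('H')(a) = Add(Mul(2, a), a) = Mul(3, a))
Function('U')(t) = Mul(4, Pow(t, 2))
Pow(Pow(Add(Function('U')(Function('H')(-3)), 2), Rational(1, 2)), 4) = Pow(Pow(Add(Mul(4, Pow(Mul(3, -3), 2)), 2), Rational(1, 2)), 4) = Pow(Pow(Add(Mul(4, Pow(-9, 2)), 2), Rational(1, 2)), 4) = Pow(Pow(Add(Mul(4, 81), 2), Rational(1, 2)), 4) = Pow(Pow(Add(324, 2), Rational(1, 2)), 4) = Pow(Pow(326, Rational(1, 2)), 4) = 106276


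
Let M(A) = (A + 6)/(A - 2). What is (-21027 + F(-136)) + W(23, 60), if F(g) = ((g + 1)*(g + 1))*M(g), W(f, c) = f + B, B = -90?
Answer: -90287/23 ≈ -3925.5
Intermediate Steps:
M(A) = (6 + A)/(-2 + A)
W(f, c) = -90 + f (W(f, c) = f - 90 = -90 + f)
F(g) = (1 + g)²*(6 + g)/(-2 + g) (F(g) = ((g + 1)*(g + 1))*((6 + g)/(-2 + g)) = ((1 + g)*(1 + g))*((6 + g)/(-2 + g)) = (1 + g)²*((6 + g)/(-2 + g)) = (1 + g)²*(6 + g)/(-2 + g))
(-21027 + F(-136)) + W(23, 60) = (-21027 + (1 - 136)²*(6 - 136)/(-2 - 136)) + (-90 + 23) = (-21027 + (-135)²*(-130)/(-138)) - 67 = (-21027 + 18225*(-1/138)*(-130)) - 67 = (-21027 + 394875/23) - 67 = -88746/23 - 67 = -90287/23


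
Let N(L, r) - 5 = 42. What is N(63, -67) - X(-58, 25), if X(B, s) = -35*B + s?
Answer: -2008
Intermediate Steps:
X(B, s) = s - 35*B
N(L, r) = 47 (N(L, r) = 5 + 42 = 47)
N(63, -67) - X(-58, 25) = 47 - (25 - 35*(-58)) = 47 - (25 + 2030) = 47 - 1*2055 = 47 - 2055 = -2008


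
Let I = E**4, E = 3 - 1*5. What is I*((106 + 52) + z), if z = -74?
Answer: 1344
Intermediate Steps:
E = -2 (E = 3 - 5 = -2)
I = 16 (I = (-2)**4 = 16)
I*((106 + 52) + z) = 16*((106 + 52) - 74) = 16*(158 - 74) = 16*84 = 1344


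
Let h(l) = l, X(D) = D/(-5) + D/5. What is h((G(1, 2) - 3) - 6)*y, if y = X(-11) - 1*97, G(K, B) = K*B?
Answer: 679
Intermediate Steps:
G(K, B) = B*K
X(D) = 0 (X(D) = D*(-1/5) + D*(1/5) = -D/5 + D/5 = 0)
y = -97 (y = 0 - 1*97 = 0 - 97 = -97)
h((G(1, 2) - 3) - 6)*y = ((2*1 - 3) - 6)*(-97) = ((2 - 3) - 6)*(-97) = (-1 - 6)*(-97) = -7*(-97) = 679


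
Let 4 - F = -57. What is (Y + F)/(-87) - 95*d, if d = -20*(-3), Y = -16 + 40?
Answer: -495985/87 ≈ -5701.0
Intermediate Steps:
F = 61 (F = 4 - 1*(-57) = 4 + 57 = 61)
Y = 24
d = 60
(Y + F)/(-87) - 95*d = (24 + 61)/(-87) - 95*60 = 85*(-1/87) - 5700 = -85/87 - 5700 = -495985/87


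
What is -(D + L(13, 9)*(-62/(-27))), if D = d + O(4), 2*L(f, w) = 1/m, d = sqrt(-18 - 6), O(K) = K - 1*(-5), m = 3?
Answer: -760/81 - 2*I*sqrt(6) ≈ -9.3827 - 4.899*I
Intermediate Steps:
O(K) = 5 + K (O(K) = K + 5 = 5 + K)
d = 2*I*sqrt(6) (d = sqrt(-24) = 2*I*sqrt(6) ≈ 4.899*I)
L(f, w) = 1/6 (L(f, w) = (1/2)/3 = (1/2)*(1/3) = 1/6)
D = 9 + 2*I*sqrt(6) (D = 2*I*sqrt(6) + (5 + 4) = 2*I*sqrt(6) + 9 = 9 + 2*I*sqrt(6) ≈ 9.0 + 4.899*I)
-(D + L(13, 9)*(-62/(-27))) = -((9 + 2*I*sqrt(6)) + (-62/(-27))/6) = -((9 + 2*I*sqrt(6)) + (-62*(-1/27))/6) = -((9 + 2*I*sqrt(6)) + (1/6)*(62/27)) = -((9 + 2*I*sqrt(6)) + 31/81) = -(760/81 + 2*I*sqrt(6)) = -760/81 - 2*I*sqrt(6)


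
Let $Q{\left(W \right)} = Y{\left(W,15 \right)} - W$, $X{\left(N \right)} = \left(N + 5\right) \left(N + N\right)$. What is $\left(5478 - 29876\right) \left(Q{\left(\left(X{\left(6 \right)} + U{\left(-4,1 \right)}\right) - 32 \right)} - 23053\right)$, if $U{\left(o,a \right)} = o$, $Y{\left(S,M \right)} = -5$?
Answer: $564911292$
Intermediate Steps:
$X{\left(N \right)} = 2 N \left(5 + N\right)$ ($X{\left(N \right)} = \left(5 + N\right) 2 N = 2 N \left(5 + N\right)$)
$Q{\left(W \right)} = -5 - W$
$\left(5478 - 29876\right) \left(Q{\left(\left(X{\left(6 \right)} + U{\left(-4,1 \right)}\right) - 32 \right)} - 23053\right) = \left(5478 - 29876\right) \left(\left(-5 - \left(\left(2 \cdot 6 \left(5 + 6\right) - 4\right) - 32\right)\right) - 23053\right) = - 24398 \left(\left(-5 - \left(\left(2 \cdot 6 \cdot 11 - 4\right) - 32\right)\right) - 23053\right) = - 24398 \left(\left(-5 - \left(\left(132 - 4\right) - 32\right)\right) - 23053\right) = - 24398 \left(\left(-5 - \left(128 - 32\right)\right) - 23053\right) = - 24398 \left(\left(-5 - 96\right) - 23053\right) = - 24398 \left(-101 - 23053\right) = \left(-24398\right) \left(-23154\right) = 564911292$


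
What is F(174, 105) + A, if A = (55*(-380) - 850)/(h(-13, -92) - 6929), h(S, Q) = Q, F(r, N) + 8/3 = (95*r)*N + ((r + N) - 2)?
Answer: 36563839483/21063 ≈ 1.7359e+6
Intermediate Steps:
F(r, N) = -14/3 + N + r + 95*N*r (F(r, N) = -8/3 + ((95*r)*N + ((r + N) - 2)) = -8/3 + (95*N*r + ((N + r) - 2)) = -8/3 + (95*N*r + (-2 + N + r)) = -8/3 + (-2 + N + r + 95*N*r) = -14/3 + N + r + 95*N*r)
A = 21750/7021 (A = (55*(-380) - 850)/(-92 - 6929) = (-20900 - 850)/(-7021) = -21750*(-1/7021) = 21750/7021 ≈ 3.0979)
F(174, 105) + A = (-14/3 + 105 + 174 + 95*105*174) + 21750/7021 = (-14/3 + 105 + 174 + 1735650) + 21750/7021 = 5207773/3 + 21750/7021 = 36563839483/21063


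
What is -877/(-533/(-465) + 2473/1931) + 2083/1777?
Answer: -1394797568591/3872381536 ≈ -360.19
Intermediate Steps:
-877/(-533/(-465) + 2473/1931) + 2083/1777 = -877/(-533*(-1/465) + 2473*(1/1931)) + 2083*(1/1777) = -877/(533/465 + 2473/1931) + 2083/1777 = -877/2179168/897915 + 2083/1777 = -877*897915/2179168 + 2083/1777 = -787471455/2179168 + 2083/1777 = -1394797568591/3872381536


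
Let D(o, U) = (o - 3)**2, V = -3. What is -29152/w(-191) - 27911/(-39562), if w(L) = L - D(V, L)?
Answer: 1159647221/8980574 ≈ 129.13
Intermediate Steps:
D(o, U) = (-3 + o)**2
w(L) = -36 + L (w(L) = L - (-3 - 3)**2 = L - 1*(-6)**2 = L - 1*36 = L - 36 = -36 + L)
-29152/w(-191) - 27911/(-39562) = -29152/(-36 - 191) - 27911/(-39562) = -29152/(-227) - 27911*(-1/39562) = -29152*(-1/227) + 27911/39562 = 29152/227 + 27911/39562 = 1159647221/8980574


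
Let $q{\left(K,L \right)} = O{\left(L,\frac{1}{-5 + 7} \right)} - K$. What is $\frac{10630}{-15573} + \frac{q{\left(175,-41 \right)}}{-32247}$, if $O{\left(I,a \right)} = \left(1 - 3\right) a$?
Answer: $- \frac{113348254}{167394177} \approx -0.67713$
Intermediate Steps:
$O{\left(I,a \right)} = - 2 a$
$q{\left(K,L \right)} = -1 - K$ ($q{\left(K,L \right)} = - \frac{2}{-5 + 7} - K = - \frac{2}{2} - K = \left(-2\right) \frac{1}{2} - K = -1 - K$)
$\frac{10630}{-15573} + \frac{q{\left(175,-41 \right)}}{-32247} = \frac{10630}{-15573} + \frac{-1 - 175}{-32247} = 10630 \left(- \frac{1}{15573}\right) + \left(-1 - 175\right) \left(- \frac{1}{32247}\right) = - \frac{10630}{15573} - - \frac{176}{32247} = - \frac{10630}{15573} + \frac{176}{32247} = - \frac{113348254}{167394177}$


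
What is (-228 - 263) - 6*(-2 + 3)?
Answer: -497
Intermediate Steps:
(-228 - 263) - 6*(-2 + 3) = -491 - 6*1 = -491 - 6 = -497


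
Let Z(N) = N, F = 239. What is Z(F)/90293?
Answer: 239/90293 ≈ 0.0026469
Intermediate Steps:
Z(F)/90293 = 239/90293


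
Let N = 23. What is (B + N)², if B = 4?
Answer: 729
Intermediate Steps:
(B + N)² = (4 + 23)² = 27² = 729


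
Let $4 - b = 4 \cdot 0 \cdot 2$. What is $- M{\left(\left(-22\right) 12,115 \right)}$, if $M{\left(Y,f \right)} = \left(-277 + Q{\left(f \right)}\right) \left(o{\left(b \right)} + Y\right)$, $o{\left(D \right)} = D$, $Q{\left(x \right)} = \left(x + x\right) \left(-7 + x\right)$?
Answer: $6386380$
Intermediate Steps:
$b = 4$ ($b = 4 - 4 \cdot 0 \cdot 2 = 4 - 0 \cdot 2 = 4 - 0 = 4 + 0 = 4$)
$Q{\left(x \right)} = 2 x \left(-7 + x\right)$
$M{\left(Y,f \right)} = \left(-277 + 2 f \left(-7 + f\right)\right) \left(4 + Y\right)$
$- M{\left(\left(-22\right) 12,115 \right)} = - (-1108 - 277 \left(\left(-22\right) 12\right) + 8 \cdot 115 \left(-7 + 115\right) + 2 \left(\left(-22\right) 12\right) 115 \left(-7 + 115\right)) = - (-1108 - -73128 + 8 \cdot 115 \cdot 108 + 2 \left(-264\right) 115 \cdot 108) = - (-1108 + 73128 + 99360 - 6557760) = \left(-1\right) \left(-6386380\right) = 6386380$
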